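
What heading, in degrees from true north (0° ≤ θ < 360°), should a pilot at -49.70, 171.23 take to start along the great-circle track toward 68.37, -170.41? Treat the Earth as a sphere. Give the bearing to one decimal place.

Δλ = -170.41 − 171.23 = -341.64°; wrapped into (−180°, 180°]: 18.36°.
θ = atan2( sin Δλ · cos φ₂ , cos φ₁ · sin φ₂ − sin φ₁ · cos φ₂ · cos Δλ )
  = atan2(0.11611, 0.86806) = 7.618° → normalised to [0°, 360°): 7.618°.

7.6°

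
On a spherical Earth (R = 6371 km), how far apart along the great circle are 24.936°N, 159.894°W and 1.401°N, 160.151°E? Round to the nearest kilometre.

Δλ = 160.151 − -159.894 = 320.045°; wrapped into (−180°, 180°]: -39.955°.
Δφ = 1.401 − 24.936 = -23.535°.
a = sin²(Δφ/2) + cos φ₁ · cos φ₂ · sin²(Δλ/2) = 0.147404.
c = 2·atan2(√a, √(1−a)) = 0.78810 rad → d = 6371·c ≈ 5021.01 km.

5021 km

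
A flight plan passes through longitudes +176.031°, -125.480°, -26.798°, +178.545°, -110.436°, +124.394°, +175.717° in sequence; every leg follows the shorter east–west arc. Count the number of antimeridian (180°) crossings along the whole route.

4

Leg 1: +176.031° → -125.480°, shortest Δλ = 58.489° (east) — crosses 180°.
Leg 2: -125.480° → -26.798°, shortest Δλ = 98.682° (east) — does not cross 180°.
Leg 3: -26.798° → +178.545°, shortest Δλ = -154.657° (west) — crosses 180°.
Leg 4: +178.545° → -110.436°, shortest Δλ = 71.019° (east) — crosses 180°.
Leg 5: -110.436° → +124.394°, shortest Δλ = -125.17° (west) — crosses 180°.
Leg 6: +124.394° → +175.717°, shortest Δλ = 51.323° (east) — does not cross 180°.
Total crossings: 4.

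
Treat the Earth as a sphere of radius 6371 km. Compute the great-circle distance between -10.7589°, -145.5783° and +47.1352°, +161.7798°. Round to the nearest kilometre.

8274 km

Δλ = 161.7798 − -145.5783 = 307.3581°; wrapped into (−180°, 180°]: -52.6419°.
Δφ = 47.1352 − -10.7589 = 57.8941°.
a = sin²(Δφ/2) + cos φ₁ · cos φ₂ · sin²(Δλ/2) = 0.365649.
c = 2·atan2(√a, √(1−a)) = 1.29875 rad → d = 6371·c ≈ 8274.34 km.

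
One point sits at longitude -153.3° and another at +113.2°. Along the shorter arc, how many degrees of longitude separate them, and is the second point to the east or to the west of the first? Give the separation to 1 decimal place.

93.5° west

Raw difference: 113.2 − -153.3 = 266.5°.
Normalise into (−180°, 180°]: 266.5° − 360° = -93.5°.
Negative ⇒ the second point lies to the west; separation 93.5°.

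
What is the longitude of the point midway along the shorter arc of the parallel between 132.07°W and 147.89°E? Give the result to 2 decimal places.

172.09°W

Signed shortest Δλ from -132.07° to +147.89° is -80.04°.
Midpoint longitude = -132.07° + (-80.04°)/2 = -132.07° − 40.02° = -172.09°.
(The naïve average (-132.07 + +147.89)/2 = 7.91° is on the wrong side of the globe.)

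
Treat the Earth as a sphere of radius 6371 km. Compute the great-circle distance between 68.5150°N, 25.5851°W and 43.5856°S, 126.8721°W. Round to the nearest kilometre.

14889 km

Δλ = -126.8721 − -25.5851 = -101.2870°.
Δφ = -43.5856 − 68.5150 = -112.1006°.
a = sin²(Δφ/2) + cos φ₁ · cos φ₂ · sin²(Δλ/2) = 0.846728.
c = 2·atan2(√a, √(1−a)) = 2.33707 rad → d = 6371·c ≈ 14889.48 km.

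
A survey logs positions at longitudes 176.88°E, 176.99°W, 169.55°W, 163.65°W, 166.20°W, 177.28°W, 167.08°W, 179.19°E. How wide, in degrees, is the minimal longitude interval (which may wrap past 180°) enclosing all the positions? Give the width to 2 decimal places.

19.47°

Sort the longitudes: -177.28°, -176.99°, -169.55°, -167.08°, -166.20°, -163.65°, +176.88°, +179.19°.
Eastward gaps between consecutive values (wrapping around): 0.29°, 7.44°, 2.47°, 0.88°, 2.55°, 340.53°, 2.31°, 3.53°.
Largest gap = 340.53° ⇒ minimal covering band is its complement: 360° − 340.53° = 19.47°.
Band runs from +176.88° eastward to -163.65°, crossing the antimeridian.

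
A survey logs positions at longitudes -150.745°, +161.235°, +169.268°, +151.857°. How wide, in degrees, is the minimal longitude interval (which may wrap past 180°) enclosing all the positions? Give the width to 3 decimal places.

Sort the longitudes: -150.745°, +151.857°, +161.235°, +169.268°.
Eastward gaps between consecutive values (wrapping around): 302.602°, 9.378°, 8.033°, 39.987°.
Largest gap = 302.602° ⇒ minimal covering band is its complement: 360° − 302.602° = 57.398°.
Band runs from +151.857° eastward to -150.745°, crossing the antimeridian.

57.398°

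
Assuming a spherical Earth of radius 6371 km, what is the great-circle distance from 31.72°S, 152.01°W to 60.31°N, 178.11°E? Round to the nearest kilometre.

10591 km

Δλ = 178.11 − -152.01 = 330.12°; wrapped into (−180°, 180°]: -29.88°.
Δφ = 60.31 − -31.72 = 92.03°.
a = sin²(Δφ/2) + cos φ₁ · cos φ₂ · sin²(Δλ/2) = 0.545714.
c = 2·atan2(√a, √(1−a)) = 1.66235 rad → d = 6371·c ≈ 10590.85 km.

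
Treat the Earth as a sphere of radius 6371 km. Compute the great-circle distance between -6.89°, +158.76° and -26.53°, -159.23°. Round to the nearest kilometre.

4945 km

Δλ = -159.23 − 158.76 = -317.99°; wrapped into (−180°, 180°]: 42.01°.
Δφ = -26.53 − -6.89 = -19.64°.
a = sin²(Δφ/2) + cos φ₁ · cos φ₂ · sin²(Δλ/2) = 0.143215.
c = 2·atan2(√a, √(1−a)) = 0.77621 rad → d = 6371·c ≈ 4945.27 km.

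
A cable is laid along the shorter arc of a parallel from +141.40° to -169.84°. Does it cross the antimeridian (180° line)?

Yes

Naïve |-169.84 − 141.40| = 311.24° > 180°, so the shorter arc goes the other way round — across 180°.
Signed shortest Δλ = ((-169.84 − 141.40 + 180) mod 360) − 180 = 48.76°.
Going east by 48.76° from +141.40° passes through 180° before reaching -169.84°.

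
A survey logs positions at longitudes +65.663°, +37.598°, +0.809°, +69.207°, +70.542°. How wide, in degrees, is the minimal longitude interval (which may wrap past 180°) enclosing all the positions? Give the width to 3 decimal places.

Sort the longitudes: +0.809°, +37.598°, +65.663°, +69.207°, +70.542°.
Eastward gaps between consecutive values (wrapping around): 36.789°, 28.065°, 3.544°, 1.335°, 290.267°.
Largest gap = 290.267° ⇒ minimal covering band is its complement: 360° − 290.267° = 69.733°.
Band runs from +0.809° eastward to +70.542°.

69.733°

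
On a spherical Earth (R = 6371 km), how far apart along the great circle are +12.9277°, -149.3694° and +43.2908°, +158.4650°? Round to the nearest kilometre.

5998 km

Δλ = 158.4650 − -149.3694 = 307.8344°; wrapped into (−180°, 180°]: -52.1656°.
Δφ = 43.2908 − 12.9277 = 30.3631°.
a = sin²(Δφ/2) + cos φ₁ · cos φ₂ · sin²(Δλ/2) = 0.205720.
c = 2·atan2(√a, √(1−a)) = 0.94152 rad → d = 6371·c ≈ 5998.43 km.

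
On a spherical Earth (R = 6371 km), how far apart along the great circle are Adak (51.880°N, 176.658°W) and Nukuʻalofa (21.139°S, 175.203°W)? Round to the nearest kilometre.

8121 km

Δλ = -175.203 − -176.658 = 1.455°.
Δφ = -21.139 − 51.880 = -73.019°.
a = sin²(Δφ/2) + cos φ₁ · cos φ₂ · sin²(Δλ/2) = 0.354066.
c = 2·atan2(√a, √(1−a)) = 1.27462 rad → d = 6371·c ≈ 8120.58 km.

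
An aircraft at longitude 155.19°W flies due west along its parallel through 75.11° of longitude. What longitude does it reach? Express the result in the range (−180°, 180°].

129.70°E

Start at -155.19°; shift −75.11° → -230.30°.
-230.30° lies outside (−180°, 180°]; add 360° → +129.70°.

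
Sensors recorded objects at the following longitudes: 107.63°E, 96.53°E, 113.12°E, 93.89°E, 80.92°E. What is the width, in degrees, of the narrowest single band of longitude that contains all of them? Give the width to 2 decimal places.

32.20°

Sort the longitudes: +80.92°, +93.89°, +96.53°, +107.63°, +113.12°.
Eastward gaps between consecutive values (wrapping around): 12.97°, 2.64°, 11.10°, 5.49°, 327.80°.
Largest gap = 327.80° ⇒ minimal covering band is its complement: 360° − 327.80° = 32.20°.
Band runs from +80.92° eastward to +113.12°.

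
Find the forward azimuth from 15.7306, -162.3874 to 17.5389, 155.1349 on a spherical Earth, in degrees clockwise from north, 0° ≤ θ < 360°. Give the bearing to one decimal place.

Δλ = 155.1349 − -162.3874 = 317.5223°; wrapped into (−180°, 180°]: -42.4777°.
θ = atan2( sin Δλ · cos φ₂ , cos φ₁ · sin φ₂ − sin φ₁ · cos φ₂ · cos Δλ )
  = atan2(-0.64391, 0.09940) = -81.224° → normalised to [0°, 360°): 278.776°.

278.8°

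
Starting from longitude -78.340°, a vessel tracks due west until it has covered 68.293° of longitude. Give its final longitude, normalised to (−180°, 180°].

-146.633°

Start at -78.340°; shift −68.293° → -146.633°.
-146.633° already lies in (−180°, 180°].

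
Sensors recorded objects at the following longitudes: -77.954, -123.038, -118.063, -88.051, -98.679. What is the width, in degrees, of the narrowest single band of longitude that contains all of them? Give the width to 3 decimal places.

Sort the longitudes: -123.038°, -118.063°, -98.679°, -88.051°, -77.954°.
Eastward gaps between consecutive values (wrapping around): 4.975°, 19.384°, 10.628°, 10.097°, 314.916°.
Largest gap = 314.916° ⇒ minimal covering band is its complement: 360° − 314.916° = 45.084°.
Band runs from -123.038° eastward to -77.954°.

45.084°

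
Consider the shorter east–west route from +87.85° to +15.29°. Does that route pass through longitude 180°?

No

Signed shortest Δλ = ((15.29 − 87.85 + 180) mod 360) − 180 = -72.56°.
Going west by 72.56° from +87.85° reaches +15.29° without touching 180°.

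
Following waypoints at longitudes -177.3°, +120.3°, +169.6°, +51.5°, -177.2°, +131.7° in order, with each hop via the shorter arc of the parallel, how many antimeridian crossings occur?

Leg 1: -177.3° → +120.3°, shortest Δλ = -62.4° (west) — crosses 180°.
Leg 2: +120.3° → +169.6°, shortest Δλ = 49.3° (east) — does not cross 180°.
Leg 3: +169.6° → +51.5°, shortest Δλ = -118.1° (west) — does not cross 180°.
Leg 4: +51.5° → -177.2°, shortest Δλ = 131.3° (east) — crosses 180°.
Leg 5: -177.2° → +131.7°, shortest Δλ = -51.1° (west) — crosses 180°.
Total crossings: 3.

3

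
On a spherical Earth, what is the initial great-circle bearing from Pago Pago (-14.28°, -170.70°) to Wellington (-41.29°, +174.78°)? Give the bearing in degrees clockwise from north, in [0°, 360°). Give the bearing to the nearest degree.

202°

Δλ = 174.78 − -170.70 = 345.48°; wrapped into (−180°, 180°]: -14.52°.
θ = atan2( sin Δλ · cos φ₂ , cos φ₁ · sin φ₂ − sin φ₁ · cos φ₂ · cos Δλ )
  = atan2(-0.18838, -0.46007) = -157.732° → normalised to [0°, 360°): 202.268°.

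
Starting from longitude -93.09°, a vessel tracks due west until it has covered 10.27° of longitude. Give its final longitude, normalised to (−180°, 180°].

Start at -93.09°; shift −10.27° → -103.36°.
-103.36° already lies in (−180°, 180°].

-103.36°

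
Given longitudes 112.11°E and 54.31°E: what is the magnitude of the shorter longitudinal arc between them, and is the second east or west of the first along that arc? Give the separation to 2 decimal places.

Raw difference: 54.31 − 112.11 = -57.8°.
Normalise into (−180°, 180°]: -57.8° stays -57.8°.
Negative ⇒ the second point lies to the west; separation 57.80°.

57.80° west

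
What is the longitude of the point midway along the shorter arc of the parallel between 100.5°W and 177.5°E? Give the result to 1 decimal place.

141.5°W

Signed shortest Δλ from -100.5° to +177.5° is -82.0°.
Midpoint longitude = -100.5° + (-82.0°)/2 = -100.5° − 41.0° = -141.5°.
(The naïve average (-100.5 + +177.5)/2 = 38.5° is on the wrong side of the globe.)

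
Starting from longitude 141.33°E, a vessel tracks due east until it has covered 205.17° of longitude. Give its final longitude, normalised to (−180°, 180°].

Start at +141.33°; shift +205.17° → +346.50°.
+346.50° lies outside (−180°, 180°]; subtract 360° → -13.50°.

13.50°W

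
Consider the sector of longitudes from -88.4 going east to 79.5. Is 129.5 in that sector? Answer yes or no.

Band width going east from -88.4° to +79.5°: ((79.5 − -88.4) mod 360) = 167.9°.
Offset of +129.5° east of the west edge: ((129.5 − -88.4) mod 360) = 217.9°.
217.9° > 167.9° ⇒ outside.

No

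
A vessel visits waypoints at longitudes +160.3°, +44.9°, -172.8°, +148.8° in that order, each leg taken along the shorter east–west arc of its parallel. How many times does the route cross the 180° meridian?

2

Leg 1: +160.3° → +44.9°, shortest Δλ = -115.4° (west) — does not cross 180°.
Leg 2: +44.9° → -172.8°, shortest Δλ = 142.3° (east) — crosses 180°.
Leg 3: -172.8° → +148.8°, shortest Δλ = -38.4° (west) — crosses 180°.
Total crossings: 2.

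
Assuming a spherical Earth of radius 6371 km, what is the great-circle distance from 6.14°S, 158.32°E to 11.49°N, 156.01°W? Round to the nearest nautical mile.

Δλ = -156.01 − 158.32 = -314.33°; wrapped into (−180°, 180°]: 45.67°.
Δφ = 11.49 − -6.14 = 17.63°.
a = sin²(Δφ/2) + cos φ₁ · cos φ₂ · sin²(Δλ/2) = 0.170224.
c = 2·atan2(√a, √(1−a)) = 0.85057 rad → d = 6371·c ≈ 5419.01 km ≈ 2926.03 nmi.

2926 nmi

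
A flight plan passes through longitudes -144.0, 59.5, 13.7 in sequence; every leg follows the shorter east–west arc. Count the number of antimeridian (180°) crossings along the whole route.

1

Leg 1: -144.0° → +59.5°, shortest Δλ = -156.5° (west) — crosses 180°.
Leg 2: +59.5° → +13.7°, shortest Δλ = -45.8° (west) — does not cross 180°.
Total crossings: 1.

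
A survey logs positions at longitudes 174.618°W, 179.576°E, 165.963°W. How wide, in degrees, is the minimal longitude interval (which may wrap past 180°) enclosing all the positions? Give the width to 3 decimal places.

Sort the longitudes: -174.618°, -165.963°, +179.576°.
Eastward gaps between consecutive values (wrapping around): 8.655°, 345.539°, 5.806°.
Largest gap = 345.539° ⇒ minimal covering band is its complement: 360° − 345.539° = 14.461°.
Band runs from +179.576° eastward to -165.963°, crossing the antimeridian.

14.461°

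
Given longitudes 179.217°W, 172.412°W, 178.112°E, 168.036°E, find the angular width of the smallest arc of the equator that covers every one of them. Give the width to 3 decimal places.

19.552°

Sort the longitudes: -179.217°, -172.412°, +168.036°, +178.112°.
Eastward gaps between consecutive values (wrapping around): 6.805°, 340.448°, 10.076°, 2.671°.
Largest gap = 340.448° ⇒ minimal covering band is its complement: 360° − 340.448° = 19.552°.
Band runs from +168.036° eastward to -172.412°, crossing the antimeridian.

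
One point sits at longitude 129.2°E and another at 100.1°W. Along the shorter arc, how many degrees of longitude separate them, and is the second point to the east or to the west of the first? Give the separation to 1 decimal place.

Raw difference: -100.1 − 129.2 = -229.3°.
Normalise into (−180°, 180°]: -229.3° + 360° = 130.7°.
Positive ⇒ the second point lies to the east; separation 130.7°.

130.7° east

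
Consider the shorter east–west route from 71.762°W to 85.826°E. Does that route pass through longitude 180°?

Signed shortest Δλ = ((85.826 − -71.762 + 180) mod 360) − 180 = 157.588°.
Going east by 157.588° from -71.762° reaches +85.826° without touching 180°.

No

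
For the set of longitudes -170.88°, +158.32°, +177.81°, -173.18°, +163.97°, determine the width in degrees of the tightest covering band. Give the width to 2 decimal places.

Sort the longitudes: -173.18°, -170.88°, +158.32°, +163.97°, +177.81°.
Eastward gaps between consecutive values (wrapping around): 2.30°, 329.20°, 5.65°, 13.84°, 9.01°.
Largest gap = 329.20° ⇒ minimal covering band is its complement: 360° − 329.20° = 30.80°.
Band runs from +158.32° eastward to -170.88°, crossing the antimeridian.

30.80°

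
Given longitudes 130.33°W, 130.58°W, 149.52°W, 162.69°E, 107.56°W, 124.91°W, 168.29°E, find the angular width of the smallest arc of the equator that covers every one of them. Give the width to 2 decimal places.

89.75°

Sort the longitudes: -149.52°, -130.58°, -130.33°, -124.91°, -107.56°, +162.69°, +168.29°.
Eastward gaps between consecutive values (wrapping around): 18.94°, 0.25°, 5.42°, 17.35°, 270.25°, 5.60°, 42.19°.
Largest gap = 270.25° ⇒ minimal covering band is its complement: 360° − 270.25° = 89.75°.
Band runs from +162.69° eastward to -107.56°, crossing the antimeridian.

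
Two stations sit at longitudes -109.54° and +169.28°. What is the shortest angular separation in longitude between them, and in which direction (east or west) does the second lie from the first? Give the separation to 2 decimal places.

81.18° west

Raw difference: 169.28 − -109.54 = 278.82°.
Normalise into (−180°, 180°]: 278.82° − 360° = -81.18°.
Negative ⇒ the second point lies to the west; separation 81.18°.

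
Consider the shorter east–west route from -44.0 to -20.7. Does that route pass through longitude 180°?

No

Signed shortest Δλ = ((-20.7 − -44.0 + 180) mod 360) − 180 = 23.3°.
Going east by 23.3° from -44.0° reaches -20.7° without touching 180°.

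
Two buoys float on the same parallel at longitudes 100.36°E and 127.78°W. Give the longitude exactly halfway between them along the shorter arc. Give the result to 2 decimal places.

166.29°E

Signed shortest Δλ from +100.36° to -127.78° is +131.86°.
Midpoint longitude = +100.36° + (+131.86°)/2 = +100.36° + 65.93° = +166.29°.
(The naïve average (+100.36 + -127.78)/2 = -13.71° is on the wrong side of the globe.)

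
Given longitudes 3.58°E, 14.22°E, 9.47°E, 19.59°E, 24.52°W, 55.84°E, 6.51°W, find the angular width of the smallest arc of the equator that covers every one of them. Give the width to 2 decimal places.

Sort the longitudes: -24.52°, -6.51°, +3.58°, +9.47°, +14.22°, +19.59°, +55.84°.
Eastward gaps between consecutive values (wrapping around): 18.01°, 10.09°, 5.89°, 4.75°, 5.37°, 36.25°, 279.64°.
Largest gap = 279.64° ⇒ minimal covering band is its complement: 360° − 279.64° = 80.36°.
Band runs from -24.52° eastward to +55.84°.

80.36°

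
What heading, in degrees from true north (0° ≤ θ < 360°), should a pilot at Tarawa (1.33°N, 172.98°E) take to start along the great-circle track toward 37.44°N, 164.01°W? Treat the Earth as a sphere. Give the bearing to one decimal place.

Δλ = -164.01 − 172.98 = -336.99°; wrapped into (−180°, 180°]: 23.01°.
θ = atan2( sin Δλ · cos φ₂ , cos φ₁ · sin φ₂ − sin φ₁ · cos φ₂ · cos Δλ )
  = atan2(0.31036, 0.59080) = 27.714° → normalised to [0°, 360°): 27.714°.

27.7°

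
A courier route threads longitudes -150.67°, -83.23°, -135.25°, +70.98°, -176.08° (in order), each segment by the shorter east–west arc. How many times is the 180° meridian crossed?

2

Leg 1: -150.67° → -83.23°, shortest Δλ = 67.44° (east) — does not cross 180°.
Leg 2: -83.23° → -135.25°, shortest Δλ = -52.02° (west) — does not cross 180°.
Leg 3: -135.25° → +70.98°, shortest Δλ = -153.77° (west) — crosses 180°.
Leg 4: +70.98° → -176.08°, shortest Δλ = 112.94° (east) — crosses 180°.
Total crossings: 2.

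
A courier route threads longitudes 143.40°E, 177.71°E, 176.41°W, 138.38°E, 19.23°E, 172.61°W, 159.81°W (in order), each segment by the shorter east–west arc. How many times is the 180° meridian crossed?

3

Leg 1: +143.40° → +177.71°, shortest Δλ = 34.31° (east) — does not cross 180°.
Leg 2: +177.71° → -176.41°, shortest Δλ = 5.88° (east) — crosses 180°.
Leg 3: -176.41° → +138.38°, shortest Δλ = -45.21° (west) — crosses 180°.
Leg 4: +138.38° → +19.23°, shortest Δλ = -119.15° (west) — does not cross 180°.
Leg 5: +19.23° → -172.61°, shortest Δλ = 168.16° (east) — crosses 180°.
Leg 6: -172.61° → -159.81°, shortest Δλ = 12.8° (east) — does not cross 180°.
Total crossings: 3.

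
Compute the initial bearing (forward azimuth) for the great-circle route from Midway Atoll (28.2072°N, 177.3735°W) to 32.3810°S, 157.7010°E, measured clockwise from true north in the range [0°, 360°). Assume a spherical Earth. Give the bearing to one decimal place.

203.1°

Δλ = 157.7010 − -177.3735 = 335.0745°; wrapped into (−180°, 180°]: -24.9255°.
θ = atan2( sin Δλ · cos φ₂ , cos φ₁ · sin φ₂ − sin φ₁ · cos φ₂ · cos Δλ )
  = atan2(-0.35591, -0.83393) = -156.888° → normalised to [0°, 360°): 203.112°.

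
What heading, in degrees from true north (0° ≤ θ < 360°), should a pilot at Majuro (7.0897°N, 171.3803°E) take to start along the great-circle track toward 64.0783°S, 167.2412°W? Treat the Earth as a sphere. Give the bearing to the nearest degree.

170°

Δλ = -167.2412 − 171.3803 = -338.6215°; wrapped into (−180°, 180°]: 21.3785°.
θ = atan2( sin Δλ · cos φ₂ , cos φ₁ · sin φ₂ − sin φ₁ · cos φ₂ · cos Δλ )
  = atan2(0.15935, -0.94276) = 170.406° → normalised to [0°, 360°): 170.406°.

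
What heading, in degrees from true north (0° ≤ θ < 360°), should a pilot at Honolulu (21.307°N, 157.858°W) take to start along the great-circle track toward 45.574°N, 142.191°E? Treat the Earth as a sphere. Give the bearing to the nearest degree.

312°

Δλ = 142.191 − -157.858 = 300.049°; wrapped into (−180°, 180°]: -59.951°.
θ = atan2( sin Δλ · cos φ₂ , cos φ₁ · sin φ₂ − sin φ₁ · cos φ₂ · cos Δλ )
  = atan2(-0.60591, 0.53798) = -48.399° → normalised to [0°, 360°): 311.601°.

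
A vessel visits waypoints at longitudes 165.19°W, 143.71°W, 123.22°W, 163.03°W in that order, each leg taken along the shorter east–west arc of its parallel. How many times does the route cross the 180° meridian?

0

Leg 1: -165.19° → -143.71°, shortest Δλ = 21.48° (east) — does not cross 180°.
Leg 2: -143.71° → -123.22°, shortest Δλ = 20.49° (east) — does not cross 180°.
Leg 3: -123.22° → -163.03°, shortest Δλ = -39.81° (west) — does not cross 180°.
Total crossings: 0.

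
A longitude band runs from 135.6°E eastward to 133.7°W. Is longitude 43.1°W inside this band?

Band width going east from +135.6° to -133.7°: ((-133.7 − 135.6) mod 360) = 90.7°.
Offset of -43.1° east of the west edge: ((-43.1 − 135.6) mod 360) = 181.3°.
181.3° > 90.7° ⇒ outside.

No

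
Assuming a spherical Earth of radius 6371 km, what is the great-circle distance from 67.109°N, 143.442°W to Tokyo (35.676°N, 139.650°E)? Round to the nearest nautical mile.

Δλ = 139.650 − -143.442 = 283.092°; wrapped into (−180°, 180°]: -76.908°.
Δφ = 35.676 − 67.109 = -31.433°.
a = sin²(Δφ/2) + cos φ₁ · cos φ₂ · sin²(Δλ/2) = 0.195577.
c = 2·atan2(√a, √(1−a)) = 0.91619 rad → d = 6371·c ≈ 5837.06 km ≈ 3151.76 nmi.

3152 nmi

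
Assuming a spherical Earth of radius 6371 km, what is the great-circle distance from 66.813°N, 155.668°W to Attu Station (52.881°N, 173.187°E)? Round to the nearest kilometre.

2286 km

Δλ = 173.187 − -155.668 = 328.855°; wrapped into (−180°, 180°]: -31.145°.
Δφ = 52.881 − 66.813 = -13.932°.
a = sin²(Δφ/2) + cos φ₁ · cos φ₂ · sin²(Δλ/2) = 0.031833.
c = 2·atan2(√a, √(1−a)) = 0.35876 rad → d = 6371·c ≈ 2285.65 km.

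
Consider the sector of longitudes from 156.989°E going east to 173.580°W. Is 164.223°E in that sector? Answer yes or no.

Yes

Band width going east from +156.989° to -173.580°: ((-173.580 − 156.989) mod 360) = 29.431°.
Offset of +164.223° east of the west edge: ((164.223 − 156.989) mod 360) = 7.234°.
7.234° ≤ 29.431° ⇒ inside.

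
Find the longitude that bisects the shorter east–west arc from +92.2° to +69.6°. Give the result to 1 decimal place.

Signed shortest Δλ from +92.2° to +69.6° is -22.6°.
Midpoint longitude = +92.2° + (-22.6°)/2 = +92.2° − 11.3° = +80.9°.

+80.9°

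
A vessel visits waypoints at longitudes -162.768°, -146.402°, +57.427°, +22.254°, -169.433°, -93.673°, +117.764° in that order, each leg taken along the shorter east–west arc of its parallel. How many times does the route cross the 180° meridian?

3

Leg 1: -162.768° → -146.402°, shortest Δλ = 16.366° (east) — does not cross 180°.
Leg 2: -146.402° → +57.427°, shortest Δλ = -156.171° (west) — crosses 180°.
Leg 3: +57.427° → +22.254°, shortest Δλ = -35.173° (west) — does not cross 180°.
Leg 4: +22.254° → -169.433°, shortest Δλ = 168.313° (east) — crosses 180°.
Leg 5: -169.433° → -93.673°, shortest Δλ = 75.76° (east) — does not cross 180°.
Leg 6: -93.673° → +117.764°, shortest Δλ = -148.563° (west) — crosses 180°.
Total crossings: 3.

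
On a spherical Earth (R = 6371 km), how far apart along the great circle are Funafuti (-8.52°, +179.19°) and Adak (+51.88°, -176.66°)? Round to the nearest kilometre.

Δλ = -176.66 − 179.19 = -355.85°; wrapped into (−180°, 180°]: 4.15°.
Δφ = 51.88 − -8.52 = 60.40°.
a = sin²(Δφ/2) + cos φ₁ · cos φ₂ · sin²(Δλ/2) = 0.253829.
c = 2·atan2(√a, √(1−a)) = 1.05602 rad → d = 6371·c ≈ 6727.90 km.

6728 km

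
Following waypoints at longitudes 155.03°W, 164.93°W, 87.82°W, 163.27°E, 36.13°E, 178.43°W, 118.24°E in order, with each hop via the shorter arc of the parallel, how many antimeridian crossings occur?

Leg 1: -155.03° → -164.93°, shortest Δλ = -9.9° (west) — does not cross 180°.
Leg 2: -164.93° → -87.82°, shortest Δλ = 77.11° (east) — does not cross 180°.
Leg 3: -87.82° → +163.27°, shortest Δλ = -108.91° (west) — crosses 180°.
Leg 4: +163.27° → +36.13°, shortest Δλ = -127.14° (west) — does not cross 180°.
Leg 5: +36.13° → -178.43°, shortest Δλ = 145.44° (east) — crosses 180°.
Leg 6: -178.43° → +118.24°, shortest Δλ = -63.33° (west) — crosses 180°.
Total crossings: 3.

3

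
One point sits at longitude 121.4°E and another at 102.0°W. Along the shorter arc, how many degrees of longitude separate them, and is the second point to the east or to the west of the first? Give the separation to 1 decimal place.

136.6° east

Raw difference: -102.0 − 121.4 = -223.4°.
Normalise into (−180°, 180°]: -223.4° + 360° = 136.6°.
Positive ⇒ the second point lies to the east; separation 136.6°.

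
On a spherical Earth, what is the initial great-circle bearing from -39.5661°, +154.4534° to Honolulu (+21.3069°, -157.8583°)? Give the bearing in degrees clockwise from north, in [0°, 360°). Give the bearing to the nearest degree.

Δλ = -157.8583 − 154.4534 = -312.3117°; wrapped into (−180°, 180°]: 47.6883°.
θ = atan2( sin Δλ · cos φ₂ , cos φ₁ · sin φ₂ − sin φ₁ · cos φ₂ · cos Δλ )
  = atan2(0.68895, 0.67959) = 45.392° → normalised to [0°, 360°): 45.392°.

45°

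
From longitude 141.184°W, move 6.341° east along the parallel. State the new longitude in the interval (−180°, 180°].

134.843°W

Start at -141.184°; shift +6.341° → -134.843°.
-134.843° already lies in (−180°, 180°].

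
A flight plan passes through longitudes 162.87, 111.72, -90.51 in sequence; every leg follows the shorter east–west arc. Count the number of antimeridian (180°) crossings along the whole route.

Leg 1: +162.87° → +111.72°, shortest Δλ = -51.15° (west) — does not cross 180°.
Leg 2: +111.72° → -90.51°, shortest Δλ = 157.77° (east) — crosses 180°.
Total crossings: 1.

1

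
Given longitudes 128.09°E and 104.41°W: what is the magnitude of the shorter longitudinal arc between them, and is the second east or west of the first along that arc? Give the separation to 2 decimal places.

127.50° east

Raw difference: -104.41 − 128.09 = -232.5°.
Normalise into (−180°, 180°]: -232.5° + 360° = 127.5°.
Positive ⇒ the second point lies to the east; separation 127.50°.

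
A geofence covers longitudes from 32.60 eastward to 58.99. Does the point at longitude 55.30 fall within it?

Band width going east from +32.60° to +58.99°: ((58.99 − 32.60) mod 360) = 26.39°.
Offset of +55.30° east of the west edge: ((55.30 − 32.60) mod 360) = 22.70°.
22.70° ≤ 26.39° ⇒ inside.

Yes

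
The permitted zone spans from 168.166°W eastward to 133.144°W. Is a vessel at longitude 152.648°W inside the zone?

Yes

Band width going east from -168.166° to -133.144°: ((-133.144 − -168.166) mod 360) = 35.022°.
Offset of -152.648° east of the west edge: ((-152.648 − -168.166) mod 360) = 15.518°.
15.518° ≤ 35.022° ⇒ inside.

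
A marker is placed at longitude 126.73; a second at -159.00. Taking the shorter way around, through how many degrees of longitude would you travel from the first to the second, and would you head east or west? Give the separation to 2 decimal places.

Raw difference: -159.00 − 126.73 = -285.73°.
Normalise into (−180°, 180°]: -285.73° + 360° = 74.27°.
Positive ⇒ the second point lies to the east; separation 74.27°.

74.27° east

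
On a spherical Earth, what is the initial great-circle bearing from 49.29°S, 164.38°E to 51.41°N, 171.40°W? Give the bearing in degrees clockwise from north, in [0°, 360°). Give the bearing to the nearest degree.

15°

Δλ = -171.40 − 164.38 = -335.78°; wrapped into (−180°, 180°]: 24.22°.
θ = atan2( sin Δλ · cos φ₂ , cos φ₁ · sin φ₂ − sin φ₁ · cos φ₂ · cos Δλ )
  = atan2(0.25589, 0.94099) = 15.213° → normalised to [0°, 360°): 15.213°.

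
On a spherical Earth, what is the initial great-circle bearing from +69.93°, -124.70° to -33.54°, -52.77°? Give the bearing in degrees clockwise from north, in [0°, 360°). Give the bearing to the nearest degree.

119°

Δλ = -52.77 − -124.70 = 71.93°.
θ = atan2( sin Δλ · cos φ₂ , cos φ₁ · sin φ₂ − sin φ₁ · cos φ₂ · cos Δλ )
  = atan2(0.79239, -0.43244) = 118.623° → normalised to [0°, 360°): 118.623°.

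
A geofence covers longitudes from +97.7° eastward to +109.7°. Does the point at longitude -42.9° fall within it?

Band width going east from +97.7° to +109.7°: ((109.7 − 97.7) mod 360) = 12.0°.
Offset of -42.9° east of the west edge: ((-42.9 − 97.7) mod 360) = 219.4°.
219.4° > 12.0° ⇒ outside.

No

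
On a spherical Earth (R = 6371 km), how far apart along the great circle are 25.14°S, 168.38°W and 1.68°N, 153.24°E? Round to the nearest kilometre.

Δλ = 153.24 − -168.38 = 321.62°; wrapped into (−180°, 180°]: -38.38°.
Δφ = 1.68 − -25.14 = 26.82°.
a = sin²(Δφ/2) + cos φ₁ · cos φ₂ · sin²(Δλ/2) = 0.151554.
c = 2·atan2(√a, √(1−a)) = 0.79974 rad → d = 6371·c ≈ 5095.15 km.

5095 km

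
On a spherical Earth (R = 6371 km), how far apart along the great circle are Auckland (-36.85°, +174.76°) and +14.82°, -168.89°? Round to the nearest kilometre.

Δλ = -168.89 − 174.76 = -343.65°; wrapped into (−180°, 180°]: 16.35°.
Δφ = 14.82 − -36.85 = 51.67°.
a = sin²(Δφ/2) + cos φ₁ · cos φ₂ · sin²(Δλ/2) = 0.205547.
c = 2·atan2(√a, √(1−a)) = 0.94109 rad → d = 6371·c ≈ 5995.70 km.

5996 km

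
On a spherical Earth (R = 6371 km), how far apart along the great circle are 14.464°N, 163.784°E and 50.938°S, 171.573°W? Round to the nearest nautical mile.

4134 nmi

Δλ = -171.573 − 163.784 = -335.357°; wrapped into (−180°, 180°]: 24.643°.
Δφ = -50.938 − 14.464 = -65.402°.
a = sin²(Δφ/2) + cos φ₁ · cos φ₂ · sin²(Δλ/2) = 0.319662.
c = 2·atan2(√a, √(1−a)) = 1.20180 rad → d = 6371·c ≈ 7656.70 km ≈ 4134.29 nmi.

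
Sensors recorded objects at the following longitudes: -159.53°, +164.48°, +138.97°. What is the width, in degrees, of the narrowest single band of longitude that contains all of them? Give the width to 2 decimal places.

61.50°

Sort the longitudes: -159.53°, +138.97°, +164.48°.
Eastward gaps between consecutive values (wrapping around): 298.50°, 25.51°, 35.99°.
Largest gap = 298.50° ⇒ minimal covering band is its complement: 360° − 298.50° = 61.50°.
Band runs from +138.97° eastward to -159.53°, crossing the antimeridian.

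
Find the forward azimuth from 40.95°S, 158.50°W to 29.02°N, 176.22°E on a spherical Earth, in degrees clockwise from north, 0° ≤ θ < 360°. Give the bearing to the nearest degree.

Δλ = 176.22 − -158.50 = 334.72°; wrapped into (−180°, 180°]: -25.28°.
θ = atan2( sin Δλ · cos φ₂ , cos φ₁ · sin φ₂ − sin φ₁ · cos φ₂ · cos Δλ )
  = atan2(-0.37343, 0.88463) = -22.886° → normalised to [0°, 360°): 337.114°.

337°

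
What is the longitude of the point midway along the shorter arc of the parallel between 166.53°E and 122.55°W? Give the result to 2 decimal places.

Signed shortest Δλ from +166.53° to -122.55° is +70.92°.
Midpoint longitude = +166.53° + (+70.92°)/2 = +166.53° + 35.46° = +201.99°.
Normalise into (−180°, 180°]: -158.01°.
(The naïve average (+166.53 + -122.55)/2 = 21.99° is on the wrong side of the globe.)

158.01°W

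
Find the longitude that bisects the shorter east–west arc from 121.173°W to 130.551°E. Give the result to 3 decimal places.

175.311°W

Signed shortest Δλ from -121.173° to +130.551° is -108.276°.
Midpoint longitude = -121.173° + (-108.276°)/2 = -121.173° − 54.138° = -175.311°.
(The naïve average (-121.173 + +130.551)/2 = 4.689° is on the wrong side of the globe.)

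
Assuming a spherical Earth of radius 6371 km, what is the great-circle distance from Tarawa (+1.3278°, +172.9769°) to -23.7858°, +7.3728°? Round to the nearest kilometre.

17076 km

Δλ = 7.3728 − 172.9769 = -165.6041°.
Δφ = -23.7858 − 1.3278 = -25.1136°.
a = sin²(Δφ/2) + cos φ₁ · cos φ₂ · sin²(Δλ/2) = 0.947718.
c = 2·atan2(√a, √(1−a)) = 2.68020 rad → d = 6371·c ≈ 17075.59 km.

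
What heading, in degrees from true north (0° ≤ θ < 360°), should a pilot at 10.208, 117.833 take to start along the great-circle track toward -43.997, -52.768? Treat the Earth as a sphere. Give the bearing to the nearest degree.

192°

Δλ = -52.768 − 117.833 = -170.601°.
θ = atan2( sin Δλ · cos φ₂ , cos φ₁ · sin φ₂ − sin φ₁ · cos φ₂ · cos Δλ )
  = atan2(-0.11748, -0.55785) = -168.108° → normalised to [0°, 360°): 191.892°.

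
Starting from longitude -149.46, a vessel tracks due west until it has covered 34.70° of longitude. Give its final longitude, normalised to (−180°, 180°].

Start at -149.46°; shift −34.70° → -184.16°.
-184.16° lies outside (−180°, 180°]; add 360° → +175.84°.

+175.84°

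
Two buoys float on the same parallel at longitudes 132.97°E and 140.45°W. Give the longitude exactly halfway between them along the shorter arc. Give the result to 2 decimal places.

Signed shortest Δλ from +132.97° to -140.45° is +86.58°.
Midpoint longitude = +132.97° + (+86.58°)/2 = +132.97° + 43.29° = +176.26°.
(The naïve average (+132.97 + -140.45)/2 = -3.74° is on the wrong side of the globe.)

176.26°E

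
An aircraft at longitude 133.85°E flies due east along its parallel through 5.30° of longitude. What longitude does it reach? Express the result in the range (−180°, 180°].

139.15°E

Start at +133.85°; shift +5.30° → +139.15°.
+139.15° already lies in (−180°, 180°].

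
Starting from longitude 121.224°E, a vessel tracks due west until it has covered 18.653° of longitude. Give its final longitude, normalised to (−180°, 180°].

102.571°E

Start at +121.224°; shift −18.653° → +102.571°.
+102.571° already lies in (−180°, 180°].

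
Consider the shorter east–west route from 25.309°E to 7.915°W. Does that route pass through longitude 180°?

No

Signed shortest Δλ = ((-7.915 − 25.309 + 180) mod 360) − 180 = -33.224°.
Going west by 33.224° from +25.309° reaches -7.915° without touching 180°.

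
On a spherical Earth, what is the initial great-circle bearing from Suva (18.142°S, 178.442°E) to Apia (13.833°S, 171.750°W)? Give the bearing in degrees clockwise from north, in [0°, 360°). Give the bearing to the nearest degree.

67°

Δλ = -171.750 − 178.442 = -350.192°; wrapped into (−180°, 180°]: 9.808°.
θ = atan2( sin Δλ · cos φ₂ , cos φ₁ · sin φ₂ − sin φ₁ · cos φ₂ · cos Δλ )
  = atan2(0.16541, 0.07072) = 66.852° → normalised to [0°, 360°): 66.852°.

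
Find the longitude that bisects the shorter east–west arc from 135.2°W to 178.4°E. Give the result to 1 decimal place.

Signed shortest Δλ from -135.2° to +178.4° is -46.4°.
Midpoint longitude = -135.2° + (-46.4°)/2 = -135.2° − 23.2° = -158.4°.
(The naïve average (-135.2 + +178.4)/2 = 21.6° is on the wrong side of the globe.)

158.4°W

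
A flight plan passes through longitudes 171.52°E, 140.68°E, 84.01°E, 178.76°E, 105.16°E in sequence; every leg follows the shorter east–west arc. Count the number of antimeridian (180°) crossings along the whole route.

Leg 1: +171.52° → +140.68°, shortest Δλ = -30.84° (west) — does not cross 180°.
Leg 2: +140.68° → +84.01°, shortest Δλ = -56.67° (west) — does not cross 180°.
Leg 3: +84.01° → +178.76°, shortest Δλ = 94.75° (east) — does not cross 180°.
Leg 4: +178.76° → +105.16°, shortest Δλ = -73.6° (west) — does not cross 180°.
Total crossings: 0.

0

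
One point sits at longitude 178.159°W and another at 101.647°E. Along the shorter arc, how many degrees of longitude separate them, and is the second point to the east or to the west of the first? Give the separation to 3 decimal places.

Raw difference: 101.647 − -178.159 = 279.806°.
Normalise into (−180°, 180°]: 279.806° − 360° = -80.194°.
Negative ⇒ the second point lies to the west; separation 80.194°.

80.194° west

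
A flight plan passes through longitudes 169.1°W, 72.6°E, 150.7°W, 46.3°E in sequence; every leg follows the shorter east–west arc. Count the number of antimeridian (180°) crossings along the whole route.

3

Leg 1: -169.1° → +72.6°, shortest Δλ = -118.3° (west) — crosses 180°.
Leg 2: +72.6° → -150.7°, shortest Δλ = 136.7° (east) — crosses 180°.
Leg 3: -150.7° → +46.3°, shortest Δλ = -163.0° (west) — crosses 180°.
Total crossings: 3.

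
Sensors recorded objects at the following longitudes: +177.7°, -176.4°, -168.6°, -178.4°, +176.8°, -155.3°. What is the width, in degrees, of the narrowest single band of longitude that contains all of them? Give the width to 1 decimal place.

27.9°

Sort the longitudes: -178.4°, -176.4°, -168.6°, -155.3°, +176.8°, +177.7°.
Eastward gaps between consecutive values (wrapping around): 2.0°, 7.8°, 13.3°, 332.1°, 0.9°, 3.9°.
Largest gap = 332.1° ⇒ minimal covering band is its complement: 360° − 332.1° = 27.9°.
Band runs from +176.8° eastward to -155.3°, crossing the antimeridian.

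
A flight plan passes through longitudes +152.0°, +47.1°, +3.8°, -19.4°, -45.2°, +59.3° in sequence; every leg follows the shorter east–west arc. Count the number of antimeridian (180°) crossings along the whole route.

0

Leg 1: +152.0° → +47.1°, shortest Δλ = -104.9° (west) — does not cross 180°.
Leg 2: +47.1° → +3.8°, shortest Δλ = -43.3° (west) — does not cross 180°.
Leg 3: +3.8° → -19.4°, shortest Δλ = -23.2° (west) — does not cross 180°.
Leg 4: -19.4° → -45.2°, shortest Δλ = -25.8° (west) — does not cross 180°.
Leg 5: -45.2° → +59.3°, shortest Δλ = 104.5° (east) — does not cross 180°.
Total crossings: 0.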